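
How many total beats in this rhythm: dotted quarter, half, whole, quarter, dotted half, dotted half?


Working:
Beat values:
  dotted quarter = 1.5 beats
  half = 2 beats
  whole = 4 beats
  quarter = 1 beat
  dotted half = 3 beats
  dotted half = 3 beats
Sum = 1.5 + 2 + 4 + 1 + 3 + 3
= 14.5 beats


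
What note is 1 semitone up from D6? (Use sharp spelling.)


Let's work it out.
D6: chromatic position 2 in octave 6 → absolute = 6×12 + 2 = 74
Transpose up 1: 74 + 1 = 75
75 = 6×12 + 3 → D# in octave 6
Result = D#6


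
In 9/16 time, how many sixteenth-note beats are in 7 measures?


Step by step:
Time signature 9/16: the bottom number 16 means the sixteenth note gets one count
The top number 9 means 9 sixteenth-note beats per measure
Total = 9 × 7 measures
= 63 sixteenth-note beats


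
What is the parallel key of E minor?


Working:
Parallel keys share the same tonic but differ in mode
E minor → parallel is E major
= E major


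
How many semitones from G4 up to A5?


Step by step:
Absolute semitone position = octave×12 + chromatic position
G4: 4×12 + 7 = 55
A5: 5×12 + 9 = 69
Difference = 69 - 55 = 14
= 14 semitones


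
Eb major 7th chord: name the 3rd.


Major 7th chord = root + major 3rd + perfect 5th + major 7th
Seventh chords stack in thirds, so the letter names are E-G-B-D
Root: Eb
Major 3rd above Eb: G
Perfect 5th above Eb: Bb
Major 7th above Eb: D
The 3rd = G


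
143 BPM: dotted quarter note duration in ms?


Let's work it out.
One quarter-note beat = 60000 / BPM = 60000 / 143 ms
Dotted quarter note = 3/2 × quarter note
Duration = 3/2 × 60000 / 143 = 90000 / 143
= 629.4 ms


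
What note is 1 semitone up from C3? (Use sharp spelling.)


Let's work it out.
C3: chromatic position 0 in octave 3 → absolute = 3×12 + 0 = 36
Transpose up 1: 36 + 1 = 37
37 = 3×12 + 1 → C# in octave 3
Result = C#3


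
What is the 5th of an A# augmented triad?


Augmented triad = root + major 3rd (4 semitones) + augmented 5th (8 semitones)
A triad on A# stacks thirds, so the chord tones use letter names A-C-E
Root: A#
Major 3rd above A#: C##
Augmented 5th above A#: E##
The 5th = E##


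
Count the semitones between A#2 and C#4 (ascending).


Working:
Absolute semitone position = octave×12 + chromatic position
A#2: 2×12 + 10 = 34
C#4: 4×12 + 1 = 49
Difference = 49 - 34 = 15
= 15 semitones


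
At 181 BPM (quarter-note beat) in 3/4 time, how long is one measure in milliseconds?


Quarter-note beat duration = 60000 / 181 ms
Beats per measure (3/4) = 3
One measure = 3 × 60000 / 181 = 180000 / 181 ms
= 994.5 ms


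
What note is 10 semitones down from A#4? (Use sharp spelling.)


Reasoning:
A#4: chromatic position 10 in octave 4 → absolute = 4×12 + 10 = 58
Transpose down 10: 58 - 10 = 48
48 = 4×12 + 0 → C in octave 4
Result = C4


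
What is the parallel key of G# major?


Parallel keys share the same tonic but differ in mode
G# major → parallel is G# minor
= G# minor


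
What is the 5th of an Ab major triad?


Let's work it out.
Major triad = root + major 3rd (4 semitones) + perfect 5th (7 semitones)
A triad on Ab stacks thirds, so the chord tones use letter names A-C-E
Root: Ab
Major 3rd above Ab: C
Perfect 5th above Ab: Eb
The 5th = Eb


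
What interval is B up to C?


Letter names: B → C spans 2 letter names → a 2nd
Semitones: B → C = 1 half-step
A 2nd of 1 semitone is a minor 2nd
= minor 2nd


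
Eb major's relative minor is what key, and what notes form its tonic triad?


Reasoning:
The relative minor shares the major's key signature and starts on its 6th degree
6th degree = a major 6th above the tonic; a major 6th above Eb is C
→ relative minor of Eb major is C minor
Tonic triad of C minor = root + minor 3rd + perfect 5th = C Eb G
= C minor; triad = C Eb G


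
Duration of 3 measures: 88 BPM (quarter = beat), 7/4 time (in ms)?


Let's work it out.
Quarter-note beat duration = 60000 / 88 ms
Beats per measure (7/4) = 7
One measure = 7 × 60000 / 88 = 420000 / 88 ms
3 measures = 3 × 420000 / 88 = 1260000 / 88
= 14318.2 ms


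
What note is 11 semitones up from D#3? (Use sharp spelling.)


Working:
D#3: chromatic position 3 in octave 3 → absolute = 3×12 + 3 = 39
Transpose up 11: 39 + 11 = 50
50 = 4×12 + 2 → D in octave 4
Result = D4


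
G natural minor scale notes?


Natural minor scale pattern: W-H-W-W-H-W-W (2-1-2-2-1-2-2 semitones)
Starting from G:
  G + 2 semitones → A
  A + 1 semitone → Bb
  Bb + 2 semitones → C
  C + 2 semitones → D
  D + 1 semitone → Eb
  Eb + 2 semitones → F
  F + 2 semitones → G
Scale = G A Bb C D Eb F


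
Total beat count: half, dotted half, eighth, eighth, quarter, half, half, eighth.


Working:
Beat values:
  half = 2 beats
  dotted half = 3 beats
  eighth = 0.5 beats
  eighth = 0.5 beats
  quarter = 1 beat
  half = 2 beats
  half = 2 beats
  eighth = 0.5 beats
Sum = 2 + 3 + 0.5 + 0.5 + 1 + 2 + 2 + 0.5
= 11.5 beats


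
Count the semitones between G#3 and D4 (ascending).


Working:
Absolute semitone position = octave×12 + chromatic position
G#3: 3×12 + 8 = 44
D4: 4×12 + 2 = 50
Difference = 50 - 44 = 6
= 6 semitones


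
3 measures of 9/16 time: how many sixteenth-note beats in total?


Solution.
Time signature 9/16: the bottom number 16 means the sixteenth note gets one count
The top number 9 means 9 sixteenth-note beats per measure
Total = 9 × 3 measures
= 27 sixteenth-note beats


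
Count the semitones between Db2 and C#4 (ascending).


Reasoning:
Absolute semitone position = octave×12 + chromatic position
Db2: 2×12 + 1 = 25
C#4: 4×12 + 1 = 49
Difference = 49 - 25 = 24
= 24 semitones


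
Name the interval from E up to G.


Letter names: E → G spans 3 letter names → a 3rd
Semitones: E → G = 3 half-steps
A 3rd of 3 semitones is a minor 3rd
= minor 3rd


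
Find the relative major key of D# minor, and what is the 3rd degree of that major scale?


Step by step:
The relative major shares the key signature and is a minor 3rd above the minor tonic
A minor 3rd above D# is F#
→ relative major of D# minor is F# major
F# major scale: F# G# A# B C# D# E#
= F# major; 3rd degree = A#


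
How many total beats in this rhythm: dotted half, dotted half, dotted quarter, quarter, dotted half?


Let's work it out.
Beat values:
  dotted half = 3 beats
  dotted half = 3 beats
  dotted quarter = 1.5 beats
  quarter = 1 beat
  dotted half = 3 beats
Sum = 3 + 3 + 1.5 + 1 + 3
= 11.5 beats


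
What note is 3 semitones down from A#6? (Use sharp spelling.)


Solution.
A#6: chromatic position 10 in octave 6 → absolute = 6×12 + 10 = 82
Transpose down 3: 82 - 3 = 79
79 = 6×12 + 7 → G in octave 6
Result = G6


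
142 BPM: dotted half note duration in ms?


Working:
One quarter-note beat = 60000 / BPM = 60000 / 142 ms
Dotted half note = 3 × quarter note
Duration = 3 × 60000 / 142 = 180000 / 142
= 1267.6 ms


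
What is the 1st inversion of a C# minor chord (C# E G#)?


Solution.
Root position: C# E G#
1st inversion: move root up an octave
Bass note: E
Notes (bottom to top) = E G# C#


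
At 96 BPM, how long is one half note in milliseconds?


Step by step:
One quarter-note beat = 60000 / BPM = 60000 / 96 ms
Half note = 2 × quarter note
Duration = 2 × 60000 / 96 = 120000 / 96
= 1250.0 ms


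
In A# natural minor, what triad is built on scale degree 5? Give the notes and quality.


Step by step:
A# natural minor scale: A# B# C# D# E# F# G#
Diatonic triad on degree 5 stacks scale notes 5, 7, 2: E# G# B#
E#→G# = 3 semitones; E#→B# = 7 semitones → minor triad
= E# G# B# (minor)


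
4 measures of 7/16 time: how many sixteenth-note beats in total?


Step by step:
Time signature 7/16: the bottom number 16 means the sixteenth note gets one count
The top number 7 means 7 sixteenth-note beats per measure
Total = 7 × 4 measures
= 28 sixteenth-note beats


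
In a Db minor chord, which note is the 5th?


Minor triad = root + minor 3rd (3 semitones) + perfect 5th (7 semitones)
A triad on Db stacks thirds, so the chord tones use letter names D-F-A
Root: Db
Minor 3rd above Db: Fb
Perfect 5th above Db: Ab
The 5th = Ab


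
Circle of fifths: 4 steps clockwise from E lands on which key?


Reasoning:
Each clockwise step on the circle of fifths moves up a perfect 5th
From E: E → B → F#/Gb → Db → Ab
= Ab


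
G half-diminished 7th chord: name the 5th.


Reasoning:
Half-diminished 7th chord = root + minor 3rd + diminished 5th + minor 7th
Seventh chords stack in thirds, so the letter names are G-B-D-F
Root: G
Minor 3rd above G: Bb
Diminished 5th above G: Db
Minor 7th above G: F
The 5th = Db


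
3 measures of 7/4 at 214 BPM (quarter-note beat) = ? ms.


Solution.
Quarter-note beat duration = 60000 / 214 ms
Beats per measure (7/4) = 7
One measure = 7 × 60000 / 214 = 420000 / 214 ms
3 measures = 3 × 420000 / 214 = 1260000 / 214
= 5887.9 ms


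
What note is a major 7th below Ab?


Solution.
A 7th spans 7 letter names, so from A we land on B
A major 7th = 11 semitones below Ab
Spell B at that pitch: Bbb
= Bbb


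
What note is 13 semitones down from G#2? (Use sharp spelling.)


Working:
G#2: chromatic position 8 in octave 2 → absolute = 2×12 + 8 = 32
Transpose down 13: 32 - 13 = 19
19 = 1×12 + 7 → G in octave 1
Result = G1


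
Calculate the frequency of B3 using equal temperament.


f = 440 × 2^(n/12) where n = semitones from A4
B3: -10 semitones from A4
f = 440 × 2^(-10/12)
f = 246.94 Hz


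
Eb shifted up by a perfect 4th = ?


Let's work it out.
perfect 4th: 4 letter names, 5 semitones
Letter: E + 3 → A
Pitch: Eb + 5 semitones, spelled as an A → Ab
= Ab


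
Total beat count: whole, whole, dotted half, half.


Reasoning:
Beat values:
  whole = 4 beats
  whole = 4 beats
  dotted half = 3 beats
  half = 2 beats
Sum = 4 + 4 + 3 + 2
= 13 beats


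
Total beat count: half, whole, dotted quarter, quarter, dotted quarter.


Working:
Beat values:
  half = 2 beats
  whole = 4 beats
  dotted quarter = 1.5 beats
  quarter = 1 beat
  dotted quarter = 1.5 beats
Sum = 2 + 4 + 1.5 + 1 + 1.5
= 10 beats


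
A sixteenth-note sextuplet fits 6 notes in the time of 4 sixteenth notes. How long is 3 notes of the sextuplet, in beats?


Let's work it out.
Sextuplet: 6 notes occupy the space of 4 sixteenth notes
Space = 4 × 1/4 = 1 beat
Each sextuplet note = 1 / 6 = 1/6 beats
3 notes = 3 × 1/6 = 1/2
= 1/2 beats


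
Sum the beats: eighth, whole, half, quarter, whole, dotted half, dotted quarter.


Solution.
Beat values:
  eighth = 0.5 beats
  whole = 4 beats
  half = 2 beats
  quarter = 1 beat
  whole = 4 beats
  dotted half = 3 beats
  dotted quarter = 1.5 beats
Sum = 0.5 + 4 + 2 + 1 + 4 + 3 + 1.5
= 16 beats


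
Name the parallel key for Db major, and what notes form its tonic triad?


Solution.
Parallel keys share the same tonic but differ in mode
Db major → parallel is Db minor
Tonic triad of Db minor = Db Fb Ab
= Db minor; triad = Db Fb Ab


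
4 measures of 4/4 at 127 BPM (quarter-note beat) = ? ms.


Solution.
Quarter-note beat duration = 60000 / 127 ms
Beats per measure (4/4) = 4
One measure = 4 × 60000 / 127 = 240000 / 127 ms
4 measures = 4 × 240000 / 127 = 960000 / 127
= 7559.1 ms


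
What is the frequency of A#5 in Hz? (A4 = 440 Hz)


Working:
f = 440 × 2^(n/12) where n = semitones from A4
A#5: 13 semitones from A4
f = 440 × 2^(13/12)
f = 932.33 Hz


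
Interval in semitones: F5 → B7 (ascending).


Absolute semitone position = octave×12 + chromatic position
F5: 5×12 + 5 = 65
B7: 7×12 + 11 = 95
Difference = 95 - 65 = 30
= 30 semitones


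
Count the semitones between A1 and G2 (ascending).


Absolute semitone position = octave×12 + chromatic position
A1: 1×12 + 9 = 21
G2: 2×12 + 7 = 31
Difference = 31 - 21 = 10
= 10 semitones


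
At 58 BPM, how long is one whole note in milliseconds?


Working:
One quarter-note beat = 60000 / BPM = 60000 / 58 ms
Whole note = 4 × quarter note
Duration = 4 × 60000 / 58 = 240000 / 58
= 4137.9 ms


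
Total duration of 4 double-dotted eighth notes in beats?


Reasoning:
Base eighth note = 1/2 beats
Dot 1 adds half the previous value: +1/4
Dot 2 adds half the previous value: +1/8
One double-dotted eighth = 1/2 + 1/4 + 1/8 = 7/8
4 of them = 4 × 7/8 = 7/2
= 7/2 beats


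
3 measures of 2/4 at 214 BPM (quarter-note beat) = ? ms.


Let's work it out.
Quarter-note beat duration = 60000 / 214 ms
Beats per measure (2/4) = 2
One measure = 2 × 60000 / 214 = 120000 / 214 ms
3 measures = 3 × 120000 / 214 = 360000 / 214
= 1682.2 ms


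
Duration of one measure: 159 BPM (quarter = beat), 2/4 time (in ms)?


Working:
Quarter-note beat duration = 60000 / 159 ms
Beats per measure (2/4) = 2
One measure = 2 × 60000 / 159 = 120000 / 159 ms
= 754.7 ms


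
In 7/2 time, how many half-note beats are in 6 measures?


Reasoning:
Time signature 7/2: the bottom number 2 means the half note gets one count
The top number 7 means 7 half-note beats per measure
Total = 7 × 6 measures
= 42 half-note beats


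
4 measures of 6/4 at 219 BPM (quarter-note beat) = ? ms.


Reasoning:
Quarter-note beat duration = 60000 / 219 ms
Beats per measure (6/4) = 6
One measure = 6 × 60000 / 219 = 360000 / 219 ms
4 measures = 4 × 360000 / 219 = 1440000 / 219
= 6575.3 ms


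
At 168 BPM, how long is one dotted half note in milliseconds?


Reasoning:
One quarter-note beat = 60000 / BPM = 60000 / 168 ms
Dotted half note = 3 × quarter note
Duration = 3 × 60000 / 168 = 180000 / 168
= 1071.4 ms


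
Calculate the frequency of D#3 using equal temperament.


Working:
f = 440 × 2^(n/12) where n = semitones from A4
D#3: -18 semitones from A4
f = 440 × 2^(-18/12)
f = 155.56 Hz


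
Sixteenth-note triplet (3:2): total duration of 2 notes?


Step by step:
Triplet: 3 notes occupy the space of 2 sixteenth notes
Space = 2 × 1/4 = 1/2 beats
Each triplet note = 1/2 / 3 = 1/6 beats
2 notes = 2 × 1/6 = 1/3
= 1/3 beats


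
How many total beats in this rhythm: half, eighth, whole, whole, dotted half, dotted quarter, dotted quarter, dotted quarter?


Reasoning:
Beat values:
  half = 2 beats
  eighth = 0.5 beats
  whole = 4 beats
  whole = 4 beats
  dotted half = 3 beats
  dotted quarter = 1.5 beats
  dotted quarter = 1.5 beats
  dotted quarter = 1.5 beats
Sum = 2 + 0.5 + 4 + 4 + 3 + 1.5 + 1.5 + 1.5
= 18 beats


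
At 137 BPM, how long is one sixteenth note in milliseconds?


One quarter-note beat = 60000 / BPM = 60000 / 137 ms
Sixteenth note = 1/4 × quarter note
Duration = 1/4 × 60000 / 137 = 15000 / 137
= 109.5 ms


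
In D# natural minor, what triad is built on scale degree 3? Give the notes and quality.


D# natural minor scale: D# E# F# G# A# B C#
Diatonic triad on degree 3 stacks scale notes 3, 5, 7: F# A# C#
F#→A# = 4 semitones; F#→C# = 7 semitones → major triad
= F# A# C# (major)


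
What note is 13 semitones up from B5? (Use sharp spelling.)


B5: chromatic position 11 in octave 5 → absolute = 5×12 + 11 = 71
Transpose up 13: 71 + 13 = 84
84 = 7×12 + 0 → C in octave 7
Result = C7


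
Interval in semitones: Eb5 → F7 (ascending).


Step by step:
Absolute semitone position = octave×12 + chromatic position
Eb5: 5×12 + 3 = 63
F7: 7×12 + 5 = 89
Difference = 89 - 63 = 26
= 26 semitones


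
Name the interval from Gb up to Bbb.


Let's work it out.
Letter names: G → B spans 3 letter names → a 3rd
Semitones: Gb → Bbb = 3 half-steps
A 3rd of 3 semitones is a minor 3rd
= minor 3rd


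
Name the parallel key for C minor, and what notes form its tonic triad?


Step by step:
Parallel keys share the same tonic but differ in mode
C minor → parallel is C major
Tonic triad of C major = C E G
= C major; triad = C E G


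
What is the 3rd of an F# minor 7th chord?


Working:
Minor 7th chord = root + minor 3rd + perfect 5th + minor 7th
Seventh chords stack in thirds, so the letter names are F-A-C-E
Root: F#
Minor 3rd above F#: A
Perfect 5th above F#: C#
Minor 7th above F#: E
The 3rd = A


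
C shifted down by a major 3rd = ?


Reasoning:
major 3rd: 3 letter names, 4 semitones
Letter: C - 2 → A
Pitch: C - 4 semitones, spelled as an A → Ab
= Ab


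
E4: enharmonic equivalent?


Step by step:
Enharmonic notes sound the same pitch but are spelled with different letter names
E and D## name the same pitch class
= D##4


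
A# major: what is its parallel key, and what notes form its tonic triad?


Reasoning:
Parallel keys share the same tonic but differ in mode
A# major → parallel is A# minor
Tonic triad of A# minor = A# C# E#
= A# minor; triad = A# C# E#


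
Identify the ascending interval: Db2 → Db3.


Step by step:
Letter names: D → D spans 8 letter names → an octave
Semitones: Db2 → Db3 = 12 half-steps
An octave of 12 semitones is a perfect octave
= perfect octave


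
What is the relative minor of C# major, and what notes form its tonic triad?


Let's work it out.
The relative minor shares the major's key signature and starts on its 6th degree
6th degree = a major 6th above the tonic; a major 6th above C# is A#
→ relative minor of C# major is A# minor
Tonic triad of A# minor = root + minor 3rd + perfect 5th = A# C# E#
= A# minor; triad = A# C# E#


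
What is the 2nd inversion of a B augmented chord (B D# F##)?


Solution.
Root position: B D# F##
2nd inversion: move root and 3rd up an octave
Bass note: F##
Notes (bottom to top) = F## B D#


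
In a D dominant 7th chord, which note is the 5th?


Dominant 7th chord = root + major 3rd + perfect 5th + minor 7th
Seventh chords stack in thirds, so the letter names are D-F-A-C
Root: D
Major 3rd above D: F#
Perfect 5th above D: A
Minor 7th above D: C
The 5th = A


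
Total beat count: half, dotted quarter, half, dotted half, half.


Beat values:
  half = 2 beats
  dotted quarter = 1.5 beats
  half = 2 beats
  dotted half = 3 beats
  half = 2 beats
Sum = 2 + 1.5 + 2 + 3 + 2
= 10.5 beats


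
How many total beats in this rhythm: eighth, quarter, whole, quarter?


Working:
Beat values:
  eighth = 0.5 beats
  quarter = 1 beat
  whole = 4 beats
  quarter = 1 beat
Sum = 0.5 + 1 + 4 + 1
= 6.5 beats


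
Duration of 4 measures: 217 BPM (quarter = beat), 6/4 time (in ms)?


Working:
Quarter-note beat duration = 60000 / 217 ms
Beats per measure (6/4) = 6
One measure = 6 × 60000 / 217 = 360000 / 217 ms
4 measures = 4 × 360000 / 217 = 1440000 / 217
= 6635.9 ms


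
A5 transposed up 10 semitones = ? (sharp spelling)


Let's work it out.
A5: chromatic position 9 in octave 5 → absolute = 5×12 + 9 = 69
Transpose up 10: 69 + 10 = 79
79 = 6×12 + 7 → G in octave 6
Result = G6


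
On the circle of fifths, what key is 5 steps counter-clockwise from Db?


Working:
Each counter-clockwise step moves down a perfect 5th (= up a perfect 4th)
From Db: Db → F#/Gb → B → E → A → D
= D


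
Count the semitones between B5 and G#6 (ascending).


Absolute semitone position = octave×12 + chromatic position
B5: 5×12 + 11 = 71
G#6: 6×12 + 8 = 80
Difference = 80 - 71 = 9
= 9 semitones


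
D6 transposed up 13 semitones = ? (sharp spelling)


D6: chromatic position 2 in octave 6 → absolute = 6×12 + 2 = 74
Transpose up 13: 74 + 13 = 87
87 = 7×12 + 3 → D# in octave 7
Result = D#7


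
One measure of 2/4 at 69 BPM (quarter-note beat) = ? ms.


Let's work it out.
Quarter-note beat duration = 60000 / 69 ms
Beats per measure (2/4) = 2
One measure = 2 × 60000 / 69 = 120000 / 69 ms
= 1739.1 ms


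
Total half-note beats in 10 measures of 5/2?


Let's work it out.
Time signature 5/2: the bottom number 2 means the half note gets one count
The top number 5 means 5 half-note beats per measure
Total = 5 × 10 measures
= 50 half-note beats


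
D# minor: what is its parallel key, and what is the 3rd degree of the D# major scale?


Let's work it out.
Parallel keys share the same tonic but differ in mode
D# minor → parallel is D# major
D# major scale: D# E# F## G# A# B# C##
= D# major; 3rd degree = F##


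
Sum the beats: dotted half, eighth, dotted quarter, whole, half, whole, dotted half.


Reasoning:
Beat values:
  dotted half = 3 beats
  eighth = 0.5 beats
  dotted quarter = 1.5 beats
  whole = 4 beats
  half = 2 beats
  whole = 4 beats
  dotted half = 3 beats
Sum = 3 + 0.5 + 1.5 + 4 + 2 + 4 + 3
= 18 beats


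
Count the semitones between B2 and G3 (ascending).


Solution.
Absolute semitone position = octave×12 + chromatic position
B2: 2×12 + 11 = 35
G3: 3×12 + 7 = 43
Difference = 43 - 35 = 8
= 8 semitones


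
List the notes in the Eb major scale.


Reasoning:
Major scale pattern: W-W-H-W-W-W-H (2-2-1-2-2-2-1 semitones)
Starting from Eb:
  Eb + 2 semitones → F
  F + 2 semitones → G
  G + 1 semitone → Ab
  Ab + 2 semitones → Bb
  Bb + 2 semitones → C
  C + 2 semitones → D
  D + 1 semitone → Eb
Scale = Eb F G Ab Bb C D


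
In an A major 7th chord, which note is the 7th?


Working:
Major 7th chord = root + major 3rd + perfect 5th + major 7th
Seventh chords stack in thirds, so the letter names are A-C-E-G
Root: A
Major 3rd above A: C#
Perfect 5th above A: E
Major 7th above A: G#
The 7th = G#


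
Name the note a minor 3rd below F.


Step by step:
A 3rd spans 3 letter names, so from F we land on D
A minor 3rd = 3 semitones below F
Spell D at that pitch: D
= D


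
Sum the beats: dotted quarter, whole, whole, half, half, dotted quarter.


Reasoning:
Beat values:
  dotted quarter = 1.5 beats
  whole = 4 beats
  whole = 4 beats
  half = 2 beats
  half = 2 beats
  dotted quarter = 1.5 beats
Sum = 1.5 + 4 + 4 + 2 + 2 + 1.5
= 15 beats


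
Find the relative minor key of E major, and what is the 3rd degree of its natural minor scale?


Step by step:
The relative minor shares the major's key signature and starts on its 6th degree
6th degree = a major 6th above the tonic; a major 6th above E is C#
→ relative minor of E major is C# minor
C# natural minor scale: C# D# E F# G# A B
= C# minor; 3rd degree = E


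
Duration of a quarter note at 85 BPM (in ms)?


Step by step:
One quarter-note beat = 60000 / BPM = 60000 / 85 ms
Duration = 60000 / 85
= 705.9 ms


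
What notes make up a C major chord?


Major triad = root + major 3rd (4 semitones) + perfect 5th (7 semitones)
A triad on C stacks thirds, so the chord tones use letter names C-E-G
Root: C
Major 3rd above C: E
Perfect 5th above C: G
Chord = C E G


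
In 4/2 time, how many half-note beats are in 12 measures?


Reasoning:
Time signature 4/2: the bottom number 2 means the half note gets one count
The top number 4 means 4 half-note beats per measure
Total = 4 × 12 measures
= 48 half-note beats


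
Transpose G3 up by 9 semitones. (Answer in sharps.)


Solution.
G3: chromatic position 7 in octave 3 → absolute = 3×12 + 7 = 43
Transpose up 9: 43 + 9 = 52
52 = 4×12 + 4 → E in octave 4
Result = E4


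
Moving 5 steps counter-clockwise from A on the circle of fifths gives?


Step by step:
Each counter-clockwise step moves down a perfect 5th (= up a perfect 4th)
From A: A → D → G → C → F → Bb
= Bb


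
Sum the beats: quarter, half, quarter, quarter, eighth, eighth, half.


Reasoning:
Beat values:
  quarter = 1 beat
  half = 2 beats
  quarter = 1 beat
  quarter = 1 beat
  eighth = 0.5 beats
  eighth = 0.5 beats
  half = 2 beats
Sum = 1 + 2 + 1 + 1 + 0.5 + 0.5 + 2
= 8 beats


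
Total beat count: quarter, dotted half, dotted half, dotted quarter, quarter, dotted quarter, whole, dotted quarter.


Let's work it out.
Beat values:
  quarter = 1 beat
  dotted half = 3 beats
  dotted half = 3 beats
  dotted quarter = 1.5 beats
  quarter = 1 beat
  dotted quarter = 1.5 beats
  whole = 4 beats
  dotted quarter = 1.5 beats
Sum = 1 + 3 + 3 + 1.5 + 1 + 1.5 + 4 + 1.5
= 16.5 beats


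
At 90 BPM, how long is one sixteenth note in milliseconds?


Let's work it out.
One quarter-note beat = 60000 / BPM = 60000 / 90 ms
Sixteenth note = 1/4 × quarter note
Duration = 1/4 × 60000 / 90 = 15000 / 90
= 166.7 ms


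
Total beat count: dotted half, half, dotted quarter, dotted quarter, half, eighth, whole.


Step by step:
Beat values:
  dotted half = 3 beats
  half = 2 beats
  dotted quarter = 1.5 beats
  dotted quarter = 1.5 beats
  half = 2 beats
  eighth = 0.5 beats
  whole = 4 beats
Sum = 3 + 2 + 1.5 + 1.5 + 2 + 0.5 + 4
= 14.5 beats


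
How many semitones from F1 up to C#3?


Absolute semitone position = octave×12 + chromatic position
F1: 1×12 + 5 = 17
C#3: 3×12 + 1 = 37
Difference = 37 - 17 = 20
= 20 semitones


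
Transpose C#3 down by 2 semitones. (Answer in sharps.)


Working:
C#3: chromatic position 1 in octave 3 → absolute = 3×12 + 1 = 37
Transpose down 2: 37 - 2 = 35
35 = 2×12 + 11 → B in octave 2
Result = B2


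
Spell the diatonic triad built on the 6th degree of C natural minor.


C natural minor scale: C D Eb F G Ab Bb
Diatonic triad on degree 6 stacks scale notes 6, 1, 3: Ab C Eb
Ab→C = 4 semitones; Ab→Eb = 7 semitones → major triad
= Ab C Eb (major)


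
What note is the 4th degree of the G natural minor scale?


Solution.
Natural minor scale pattern: W-H-W-W-H-W-W (2-1-2-2-1-2-2 semitones)
Starting from G:
  G + 2 semitones → A
  A + 1 semitone → Bb
  Bb + 2 semitones → C
  C + 2 semitones → D
  D + 1 semitone → Eb
  Eb + 2 semitones → F
  F + 2 semitones → G
Scale: G A Bb C D Eb F
Degree 4 = C


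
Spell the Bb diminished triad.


Working:
Diminished triad = root + minor 3rd (3 semitones) + diminished 5th (6 semitones)
A triad on Bb stacks thirds, so the chord tones use letter names B-D-F
Root: Bb
Minor 3rd above Bb: Db
Diminished 5th above Bb: Fb
Chord = Bb Db Fb


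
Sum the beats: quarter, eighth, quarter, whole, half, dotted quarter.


Beat values:
  quarter = 1 beat
  eighth = 0.5 beats
  quarter = 1 beat
  whole = 4 beats
  half = 2 beats
  dotted quarter = 1.5 beats
Sum = 1 + 0.5 + 1 + 4 + 2 + 1.5
= 10 beats


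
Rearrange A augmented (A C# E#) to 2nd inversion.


Root position: A C# E#
2nd inversion: move root and 3rd up an octave
Bass note: E#
Notes (bottom to top) = E# A C#


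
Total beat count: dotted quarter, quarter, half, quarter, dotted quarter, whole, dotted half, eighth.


Beat values:
  dotted quarter = 1.5 beats
  quarter = 1 beat
  half = 2 beats
  quarter = 1 beat
  dotted quarter = 1.5 beats
  whole = 4 beats
  dotted half = 3 beats
  eighth = 0.5 beats
Sum = 1.5 + 1 + 2 + 1 + 1.5 + 4 + 3 + 0.5
= 14.5 beats


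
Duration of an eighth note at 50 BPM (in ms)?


One quarter-note beat = 60000 / BPM = 60000 / 50 ms
Eighth note = 1/2 × quarter note
Duration = 1/2 × 60000 / 50 = 30000 / 50
= 600.0 ms


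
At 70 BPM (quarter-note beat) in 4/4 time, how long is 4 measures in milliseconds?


Reasoning:
Quarter-note beat duration = 60000 / 70 ms
Beats per measure (4/4) = 4
One measure = 4 × 60000 / 70 = 240000 / 70 ms
4 measures = 4 × 240000 / 70 = 960000 / 70
= 13714.3 ms


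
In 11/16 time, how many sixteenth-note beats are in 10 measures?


Reasoning:
Time signature 11/16: the bottom number 16 means the sixteenth note gets one count
The top number 11 means 11 sixteenth-note beats per measure
Total = 11 × 10 measures
= 110 sixteenth-note beats


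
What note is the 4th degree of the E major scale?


Step by step:
Major scale pattern: W-W-H-W-W-W-H (2-2-1-2-2-2-1 semitones)
Starting from E:
  E + 2 semitones → F#
  F# + 2 semitones → G#
  G# + 1 semitone → A
  A + 2 semitones → B
  B + 2 semitones → C#
  C# + 2 semitones → D#
  D# + 1 semitone → E
Scale: E F# G# A B C# D#
Degree 4 = A


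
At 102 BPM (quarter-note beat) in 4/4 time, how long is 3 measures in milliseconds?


Solution.
Quarter-note beat duration = 60000 / 102 ms
Beats per measure (4/4) = 4
One measure = 4 × 60000 / 102 = 240000 / 102 ms
3 measures = 3 × 240000 / 102 = 720000 / 102
= 7058.8 ms


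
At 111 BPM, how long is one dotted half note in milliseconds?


One quarter-note beat = 60000 / BPM = 60000 / 111 ms
Dotted half note = 3 × quarter note
Duration = 3 × 60000 / 111 = 180000 / 111
= 1621.6 ms


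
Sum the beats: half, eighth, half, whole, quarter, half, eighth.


Working:
Beat values:
  half = 2 beats
  eighth = 0.5 beats
  half = 2 beats
  whole = 4 beats
  quarter = 1 beat
  half = 2 beats
  eighth = 0.5 beats
Sum = 2 + 0.5 + 2 + 4 + 1 + 2 + 0.5
= 12 beats


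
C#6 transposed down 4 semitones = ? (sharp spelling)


C#6: chromatic position 1 in octave 6 → absolute = 6×12 + 1 = 73
Transpose down 4: 73 - 4 = 69
69 = 5×12 + 9 → A in octave 5
Result = A5


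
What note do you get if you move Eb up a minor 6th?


Let's work it out.
minor 6th: 6 letter names, 8 semitones
Letter: E + 5 → C
Pitch: Eb + 8 semitones, spelled as a C → Cb
= Cb


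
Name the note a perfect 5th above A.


A 5th spans 5 letter names, so from A we land on E
A perfect 5th = 7 semitones above A
Spell E at that pitch: E
= E


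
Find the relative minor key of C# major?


Let's work it out.
The relative minor shares the major's key signature and starts on its 6th degree
6th degree = a major 6th above the tonic; a major 6th above C# is A#
→ relative minor of C# major is A# minor
= A# minor


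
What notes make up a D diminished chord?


Working:
Diminished triad = root + minor 3rd (3 semitones) + diminished 5th (6 semitones)
A triad on D stacks thirds, so the chord tones use letter names D-F-A
Root: D
Minor 3rd above D: F
Diminished 5th above D: Ab
Chord = D F Ab


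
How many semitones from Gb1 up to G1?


Absolute semitone position = octave×12 + chromatic position
Gb1: 1×12 + 6 = 18
G1: 1×12 + 7 = 19
Difference = 19 - 18 = 1
= 1 semitone


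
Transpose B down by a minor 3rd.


Step by step:
minor 3rd: 3 letter names, 3 semitones
Letter: B - 2 → G
Pitch: B - 3 semitones, spelled as a G → G#
= G#


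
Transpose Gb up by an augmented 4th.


Let's work it out.
augmented 4th: 4 letter names, 6 semitones
Letter: G + 3 → C
Pitch: Gb + 6 semitones, spelled as a C → C
= C


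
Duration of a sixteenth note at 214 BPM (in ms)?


One quarter-note beat = 60000 / BPM = 60000 / 214 ms
Sixteenth note = 1/4 × quarter note
Duration = 1/4 × 60000 / 214 = 15000 / 214
= 70.1 ms


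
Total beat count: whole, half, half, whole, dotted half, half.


Solution.
Beat values:
  whole = 4 beats
  half = 2 beats
  half = 2 beats
  whole = 4 beats
  dotted half = 3 beats
  half = 2 beats
Sum = 4 + 2 + 2 + 4 + 3 + 2
= 17 beats


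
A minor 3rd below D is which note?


A 3rd spans 3 letter names, so from D we land on B
A minor 3rd = 3 semitones below D
Spell B at that pitch: B
= B


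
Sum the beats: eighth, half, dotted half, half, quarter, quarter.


Working:
Beat values:
  eighth = 0.5 beats
  half = 2 beats
  dotted half = 3 beats
  half = 2 beats
  quarter = 1 beat
  quarter = 1 beat
Sum = 0.5 + 2 + 3 + 2 + 1 + 1
= 9.5 beats


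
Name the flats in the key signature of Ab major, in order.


Reasoning:
Flat major keys: C(0), F(1), Bb(2), Eb(3), Ab(4), Db(5), Gb(6), Cb(7)
Ab major has 4 flats
Order of flats: Bb Eb Ab Db Gb Cb Fb → first 4: Bb, Eb, Ab, Db
= Bb, Eb, Ab, Db


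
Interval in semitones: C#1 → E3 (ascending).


Step by step:
Absolute semitone position = octave×12 + chromatic position
C#1: 1×12 + 1 = 13
E3: 3×12 + 4 = 40
Difference = 40 - 13 = 27
= 27 semitones


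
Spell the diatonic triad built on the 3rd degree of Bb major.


Bb major scale: Bb C D Eb F G A
Diatonic triad on degree 3 stacks scale notes 3, 5, 7: D F A
D→F = 3 semitones; D→A = 7 semitones → minor triad
= D F A (minor)


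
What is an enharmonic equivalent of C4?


Solution.
Enharmonic notes sound the same pitch but are spelled with different letter names
C and Dbb name the same pitch class
= Dbb4


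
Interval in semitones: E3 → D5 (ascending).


Solution.
Absolute semitone position = octave×12 + chromatic position
E3: 3×12 + 4 = 40
D5: 5×12 + 2 = 62
Difference = 62 - 40 = 22
= 22 semitones


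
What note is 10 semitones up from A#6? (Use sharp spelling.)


Let's work it out.
A#6: chromatic position 10 in octave 6 → absolute = 6×12 + 10 = 82
Transpose up 10: 82 + 10 = 92
92 = 7×12 + 8 → G# in octave 7
Result = G#7


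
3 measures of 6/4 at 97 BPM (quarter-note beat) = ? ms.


Working:
Quarter-note beat duration = 60000 / 97 ms
Beats per measure (6/4) = 6
One measure = 6 × 60000 / 97 = 360000 / 97 ms
3 measures = 3 × 360000 / 97 = 1080000 / 97
= 11134.0 ms


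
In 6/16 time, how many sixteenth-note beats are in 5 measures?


Solution.
Time signature 6/16: the bottom number 16 means the sixteenth note gets one count
The top number 6 means 6 sixteenth-note beats per measure
Total = 6 × 5 measures
= 30 sixteenth-note beats


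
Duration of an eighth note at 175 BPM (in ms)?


Step by step:
One quarter-note beat = 60000 / BPM = 60000 / 175 ms
Eighth note = 1/2 × quarter note
Duration = 1/2 × 60000 / 175 = 30000 / 175
= 171.4 ms


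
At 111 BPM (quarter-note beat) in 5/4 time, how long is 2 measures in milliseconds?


Step by step:
Quarter-note beat duration = 60000 / 111 ms
Beats per measure (5/4) = 5
One measure = 5 × 60000 / 111 = 300000 / 111 ms
2 measures = 2 × 300000 / 111 = 600000 / 111
= 5405.4 ms


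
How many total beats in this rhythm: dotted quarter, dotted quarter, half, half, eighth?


Solution.
Beat values:
  dotted quarter = 1.5 beats
  dotted quarter = 1.5 beats
  half = 2 beats
  half = 2 beats
  eighth = 0.5 beats
Sum = 1.5 + 1.5 + 2 + 2 + 0.5
= 7.5 beats


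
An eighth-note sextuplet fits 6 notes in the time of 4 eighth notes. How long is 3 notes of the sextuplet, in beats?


Solution.
Sextuplet: 6 notes occupy the space of 4 eighth notes
Space = 4 × 1/2 = 2 beats
Each sextuplet note = 2 / 6 = 1/3 beats
3 notes = 3 × 1/3 = 1
= 1 beat


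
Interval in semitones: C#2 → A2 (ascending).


Let's work it out.
Absolute semitone position = octave×12 + chromatic position
C#2: 2×12 + 1 = 25
A2: 2×12 + 9 = 33
Difference = 33 - 25 = 8
= 8 semitones


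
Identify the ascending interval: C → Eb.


Solution.
Letter names: C → E spans 3 letter names → a 3rd
Semitones: C → Eb = 3 half-steps
A 3rd of 3 semitones is a minor 3rd
= minor 3rd


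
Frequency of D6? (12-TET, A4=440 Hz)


Reasoning:
f = 440 × 2^(n/12) where n = semitones from A4
D6: 17 semitones from A4
f = 440 × 2^(17/12)
f = 1174.66 Hz


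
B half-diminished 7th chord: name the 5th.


Reasoning:
Half-diminished 7th chord = root + minor 3rd + diminished 5th + minor 7th
Seventh chords stack in thirds, so the letter names are B-D-F-A
Root: B
Minor 3rd above B: D
Diminished 5th above B: F
Minor 7th above B: A
The 5th = F


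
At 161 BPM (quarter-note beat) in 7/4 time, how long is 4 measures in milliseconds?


Working:
Quarter-note beat duration = 60000 / 161 ms
Beats per measure (7/4) = 7
One measure = 7 × 60000 / 161 = 420000 / 161 ms
4 measures = 4 × 420000 / 161 = 1680000 / 161
= 10434.8 ms


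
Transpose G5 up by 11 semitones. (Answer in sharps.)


Step by step:
G5: chromatic position 7 in octave 5 → absolute = 5×12 + 7 = 67
Transpose up 11: 67 + 11 = 78
78 = 6×12 + 6 → F# in octave 6
Result = F#6


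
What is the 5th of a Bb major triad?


Major triad = root + major 3rd (4 semitones) + perfect 5th (7 semitones)
A triad on Bb stacks thirds, so the chord tones use letter names B-D-F
Root: Bb
Major 3rd above Bb: D
Perfect 5th above Bb: F
The 5th = F


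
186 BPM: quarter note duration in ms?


Reasoning:
One quarter-note beat = 60000 / BPM = 60000 / 186 ms
Duration = 60000 / 186
= 322.6 ms


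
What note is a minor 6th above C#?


Let's work it out.
A 6th spans 6 letter names, so from C we land on A
A minor 6th = 8 semitones above C#
Spell A at that pitch: A
= A


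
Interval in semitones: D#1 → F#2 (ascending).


Working:
Absolute semitone position = octave×12 + chromatic position
D#1: 1×12 + 3 = 15
F#2: 2×12 + 6 = 30
Difference = 30 - 15 = 15
= 15 semitones


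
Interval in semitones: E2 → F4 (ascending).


Working:
Absolute semitone position = octave×12 + chromatic position
E2: 2×12 + 4 = 28
F4: 4×12 + 5 = 53
Difference = 53 - 28 = 25
= 25 semitones


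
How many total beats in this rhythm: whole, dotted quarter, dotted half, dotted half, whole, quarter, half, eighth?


Working:
Beat values:
  whole = 4 beats
  dotted quarter = 1.5 beats
  dotted half = 3 beats
  dotted half = 3 beats
  whole = 4 beats
  quarter = 1 beat
  half = 2 beats
  eighth = 0.5 beats
Sum = 4 + 1.5 + 3 + 3 + 4 + 1 + 2 + 0.5
= 19 beats


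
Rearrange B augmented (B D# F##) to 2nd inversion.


Reasoning:
Root position: B D# F##
2nd inversion: move root and 3rd up an octave
Bass note: F##
Notes (bottom to top) = F## B D#


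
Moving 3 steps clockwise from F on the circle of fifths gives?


Let's work it out.
Each clockwise step on the circle of fifths moves up a perfect 5th
From F: F → C → G → D
= D


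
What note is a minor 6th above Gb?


Reasoning:
A 6th spans 6 letter names, so from G we land on E
A minor 6th = 8 semitones above Gb
Spell E at that pitch: Ebb
= Ebb


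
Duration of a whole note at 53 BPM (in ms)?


One quarter-note beat = 60000 / BPM = 60000 / 53 ms
Whole note = 4 × quarter note
Duration = 4 × 60000 / 53 = 240000 / 53
= 4528.3 ms


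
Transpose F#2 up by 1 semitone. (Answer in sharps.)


Solution.
F#2: chromatic position 6 in octave 2 → absolute = 2×12 + 6 = 30
Transpose up 1: 30 + 1 = 31
31 = 2×12 + 7 → G in octave 2
Result = G2


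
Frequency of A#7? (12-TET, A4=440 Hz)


Working:
f = 440 × 2^(n/12) where n = semitones from A4
A#7: 37 semitones from A4
f = 440 × 2^(37/12)
f = 3729.31 Hz


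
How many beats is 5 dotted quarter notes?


Working:
Base quarter note = 1 beat
Dot 1 adds half the previous value: +1/2
One dotted quarter = 1 + 1/2 = 3/2
5 of them = 5 × 3/2 = 15/2
= 15/2 beats


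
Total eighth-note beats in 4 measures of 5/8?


Reasoning:
Time signature 5/8: the bottom number 8 means the eighth note gets one count
The top number 5 means 5 eighth-note beats per measure
Total = 5 × 4 measures
= 20 eighth-note beats


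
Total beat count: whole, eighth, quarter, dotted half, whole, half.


Solution.
Beat values:
  whole = 4 beats
  eighth = 0.5 beats
  quarter = 1 beat
  dotted half = 3 beats
  whole = 4 beats
  half = 2 beats
Sum = 4 + 0.5 + 1 + 3 + 4 + 2
= 14.5 beats


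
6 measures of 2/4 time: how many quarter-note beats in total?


Time signature 2/4: the bottom number 4 means the quarter note gets one count
The top number 2 means 2 quarter-note beats per measure
Total = 2 × 6 measures
= 12 quarter-note beats


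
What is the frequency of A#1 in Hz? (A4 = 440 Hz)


Step by step:
f = 440 × 2^(n/12) where n = semitones from A4
A#1: -35 semitones from A4
f = 440 × 2^(-35/12)
f = 58.27 Hz


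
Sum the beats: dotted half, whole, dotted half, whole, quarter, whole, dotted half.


Step by step:
Beat values:
  dotted half = 3 beats
  whole = 4 beats
  dotted half = 3 beats
  whole = 4 beats
  quarter = 1 beat
  whole = 4 beats
  dotted half = 3 beats
Sum = 3 + 4 + 3 + 4 + 1 + 4 + 3
= 22 beats


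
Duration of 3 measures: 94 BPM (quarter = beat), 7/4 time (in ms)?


Quarter-note beat duration = 60000 / 94 ms
Beats per measure (7/4) = 7
One measure = 7 × 60000 / 94 = 420000 / 94 ms
3 measures = 3 × 420000 / 94 = 1260000 / 94
= 13404.3 ms


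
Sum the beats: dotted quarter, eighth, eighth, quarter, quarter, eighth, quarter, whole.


Beat values:
  dotted quarter = 1.5 beats
  eighth = 0.5 beats
  eighth = 0.5 beats
  quarter = 1 beat
  quarter = 1 beat
  eighth = 0.5 beats
  quarter = 1 beat
  whole = 4 beats
Sum = 1.5 + 0.5 + 0.5 + 1 + 1 + 0.5 + 1 + 4
= 10 beats
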